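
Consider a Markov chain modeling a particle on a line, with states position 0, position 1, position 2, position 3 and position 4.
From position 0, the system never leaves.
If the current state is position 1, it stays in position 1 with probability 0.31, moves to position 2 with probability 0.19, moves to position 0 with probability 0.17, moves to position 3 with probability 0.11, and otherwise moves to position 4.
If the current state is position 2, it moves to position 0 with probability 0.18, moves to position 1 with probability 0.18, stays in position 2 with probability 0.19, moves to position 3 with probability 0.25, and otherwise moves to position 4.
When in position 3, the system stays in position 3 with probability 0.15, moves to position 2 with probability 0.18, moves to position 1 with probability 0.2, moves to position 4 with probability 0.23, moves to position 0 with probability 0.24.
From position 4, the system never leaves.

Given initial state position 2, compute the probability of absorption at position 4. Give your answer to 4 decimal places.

0.5254

Let h(s) be the probability of absorption at position 4 starting from transient state s. Then h(position 4) = 1 and h(position 0) = 0. By first-step analysis:
h(position 1) = 0.17·0 + 0.31·h(position 1) + 0.19·h(position 2) + 0.11·h(position 3) + 0.22·1
h(position 2) = 0.18·0 + 0.18·h(position 1) + 0.19·h(position 2) + 0.25·h(position 3) + 0.2·1
h(position 3) = 0.24·0 + 0.2·h(position 1) + 0.18·h(position 2) + 0.15·h(position 3) + 0.23·1
Solving: h(position 1) = 0.5448, h(position 2) = 0.5254, h(position 3) = 0.5100.
Starting from position 2, the probability is 0.5254.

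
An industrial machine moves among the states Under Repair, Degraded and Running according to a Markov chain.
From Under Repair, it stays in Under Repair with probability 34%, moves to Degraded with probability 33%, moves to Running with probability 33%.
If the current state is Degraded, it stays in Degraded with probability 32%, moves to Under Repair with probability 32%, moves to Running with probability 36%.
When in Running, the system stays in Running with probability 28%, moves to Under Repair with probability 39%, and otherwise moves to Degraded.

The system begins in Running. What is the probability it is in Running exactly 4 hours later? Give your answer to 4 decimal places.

Propagate the distribution vector 4 hours from Running.
After 0 hours: (0.0000, 0.0000, 1.0000)
After 1 hour: (0.3900, 0.3300, 0.2800)
After 2 hours: (0.3474, 0.3267, 0.3259)
After 3 hours: (0.3498, 0.3267, 0.3235)
After 4 hours: (0.3496, 0.3267, 0.3236)
P(in Running after 4 hours) = 0.3236

0.3236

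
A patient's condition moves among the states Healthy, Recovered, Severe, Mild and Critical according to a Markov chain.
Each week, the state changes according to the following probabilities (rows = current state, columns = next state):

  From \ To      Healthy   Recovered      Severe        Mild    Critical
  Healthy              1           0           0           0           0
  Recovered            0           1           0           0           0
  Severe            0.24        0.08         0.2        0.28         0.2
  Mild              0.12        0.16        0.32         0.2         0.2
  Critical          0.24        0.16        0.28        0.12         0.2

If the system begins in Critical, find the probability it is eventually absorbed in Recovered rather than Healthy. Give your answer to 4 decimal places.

0.3880

Let h(s) be the probability of absorption at Recovered starting from transient state s. Then h(Recovered) = 1 and h(Healthy) = 0. By first-step analysis:
h(Severe) = 0.24·0 + 0.08·1 + 0.2·h(Severe) + 0.28·h(Mild) + 0.2·h(Critical)
h(Mild) = 0.12·0 + 0.16·1 + 0.32·h(Severe) + 0.2·h(Mild) + 0.2·h(Critical)
h(Critical) = 0.24·0 + 0.16·1 + 0.28·h(Severe) + 0.12·h(Mild) + 0.2·h(Critical)
Solving: h(Severe) = 0.3500, h(Mild) = 0.4370, h(Critical) = 0.3880.
Starting from Critical, the probability is 0.3880.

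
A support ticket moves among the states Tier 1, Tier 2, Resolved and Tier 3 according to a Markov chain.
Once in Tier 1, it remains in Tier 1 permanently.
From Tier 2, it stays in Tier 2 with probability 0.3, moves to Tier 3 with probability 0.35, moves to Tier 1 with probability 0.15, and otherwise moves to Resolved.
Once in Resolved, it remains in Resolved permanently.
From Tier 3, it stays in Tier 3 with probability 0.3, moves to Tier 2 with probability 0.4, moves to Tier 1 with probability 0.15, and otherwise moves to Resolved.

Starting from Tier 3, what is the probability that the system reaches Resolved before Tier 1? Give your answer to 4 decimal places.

Let h(s) be the probability of absorption at Resolved starting from transient state s. Then h(Resolved) = 1 and h(Tier 1) = 0. By first-step analysis:
h(Tier 2) = 0.15·0 + 0.3·h(Tier 2) + 0.2·1 + 0.35·h(Tier 3)
h(Tier 3) = 0.15·0 + 0.4·h(Tier 2) + 0.15·1 + 0.3·h(Tier 3)
Solving: h(Tier 2) = 0.5500, h(Tier 3) = 0.5286.
Starting from Tier 3, the probability is 0.5286.

0.5286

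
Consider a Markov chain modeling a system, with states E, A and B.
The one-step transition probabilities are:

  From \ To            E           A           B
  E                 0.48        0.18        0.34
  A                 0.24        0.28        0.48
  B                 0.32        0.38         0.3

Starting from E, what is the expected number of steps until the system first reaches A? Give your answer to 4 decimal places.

Let t(s) be the expected number of steps to first reach A from state s, with t(A) = 0. Conditioning on the first step:
t(E) = 1 + 0.48·t(E) + 0.34·t(B)
t(B) = 1 + 0.32·t(E) + 0.3·t(B)
Solving: t(E) = 4.0752, t(B) = 3.2915.
Expected steps from E to A: 4.0752.

4.0752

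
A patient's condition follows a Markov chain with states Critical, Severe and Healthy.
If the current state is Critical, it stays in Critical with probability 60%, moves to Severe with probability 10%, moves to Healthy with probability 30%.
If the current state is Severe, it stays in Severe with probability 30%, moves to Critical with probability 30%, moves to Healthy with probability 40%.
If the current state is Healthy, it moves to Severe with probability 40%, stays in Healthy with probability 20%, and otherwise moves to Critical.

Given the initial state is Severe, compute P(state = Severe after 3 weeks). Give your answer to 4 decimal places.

0.2430

Propagate the distribution vector 3 weeks from Severe.
After 0 weeks: (0.0000, 1.0000, 0.0000)
After 1 week: (0.3000, 0.3000, 0.4000)
After 2 weeks: (0.4300, 0.2800, 0.2900)
After 3 weeks: (0.4580, 0.2430, 0.2990)
P(in Severe after 3 weeks) = 0.2430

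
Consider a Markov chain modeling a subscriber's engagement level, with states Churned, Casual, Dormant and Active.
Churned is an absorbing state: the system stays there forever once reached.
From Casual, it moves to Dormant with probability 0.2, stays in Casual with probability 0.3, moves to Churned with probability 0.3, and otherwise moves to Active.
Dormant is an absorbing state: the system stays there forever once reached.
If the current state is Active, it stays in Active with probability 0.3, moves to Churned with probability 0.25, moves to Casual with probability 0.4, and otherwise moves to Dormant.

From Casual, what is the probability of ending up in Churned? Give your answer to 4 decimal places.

0.6341

Let h(s) be the probability of absorption at Churned starting from transient state s. Then h(Churned) = 1 and h(Dormant) = 0. By first-step analysis:
h(Casual) = 0.3·1 + 0.3·h(Casual) + 0.2·0 + 0.2·h(Active)
h(Active) = 0.25·1 + 0.4·h(Casual) + 0.05·0 + 0.3·h(Active)
Solving: h(Casual) = 0.6341, h(Active) = 0.7195.
Starting from Casual, the probability is 0.6341.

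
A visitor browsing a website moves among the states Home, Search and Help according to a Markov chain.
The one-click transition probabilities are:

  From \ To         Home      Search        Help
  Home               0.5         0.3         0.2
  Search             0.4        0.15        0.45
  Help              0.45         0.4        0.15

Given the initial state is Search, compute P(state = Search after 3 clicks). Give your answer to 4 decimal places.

Propagate the distribution vector 3 clicks from Search.
After 0 clicks: (0.0000, 1.0000, 0.0000)
After 1 click: (0.4000, 0.1500, 0.4500)
After 2 clicks: (0.4625, 0.3225, 0.2150)
After 3 clicks: (0.4570, 0.2731, 0.2699)
P(in Search after 3 clicks) = 0.2731

0.2731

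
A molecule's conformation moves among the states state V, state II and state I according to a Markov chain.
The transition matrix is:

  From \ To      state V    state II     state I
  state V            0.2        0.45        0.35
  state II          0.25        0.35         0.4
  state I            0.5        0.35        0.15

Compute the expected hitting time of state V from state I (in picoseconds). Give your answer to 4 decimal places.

Let t(s) be the expected number of picoseconds to first reach state V from state s, with t(state V) = 0. Conditioning on the first picosecond:
t(state II) = 1 + 0.35·t(state II) + 0.4·t(state I)
t(state I) = 1 + 0.35·t(state II) + 0.15·t(state I)
Solving: t(state II) = 3.0303, t(state I) = 2.4242.
Expected picoseconds from state I to state V: 2.4242.

2.4242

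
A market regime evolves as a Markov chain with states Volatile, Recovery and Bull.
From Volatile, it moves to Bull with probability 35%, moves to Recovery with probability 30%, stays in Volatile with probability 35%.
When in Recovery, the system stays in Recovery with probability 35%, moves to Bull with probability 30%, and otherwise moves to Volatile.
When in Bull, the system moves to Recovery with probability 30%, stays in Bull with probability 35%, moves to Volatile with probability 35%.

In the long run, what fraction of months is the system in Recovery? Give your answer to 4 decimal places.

0.3158

Let the stationary distribution be π with π = πP and π_1 + π_2 + π_3 = 1.
π_1 = 0.35·π_1 + 0.35·π_2 + 0.35·π_3
π_2 = 0.3·π_1 + 0.35·π_2 + 0.3·π_3
Solving with the normalization constraint gives π = (0.3500, 0.3158, 0.3342).
So the stationary probability of Recovery is 0.3158.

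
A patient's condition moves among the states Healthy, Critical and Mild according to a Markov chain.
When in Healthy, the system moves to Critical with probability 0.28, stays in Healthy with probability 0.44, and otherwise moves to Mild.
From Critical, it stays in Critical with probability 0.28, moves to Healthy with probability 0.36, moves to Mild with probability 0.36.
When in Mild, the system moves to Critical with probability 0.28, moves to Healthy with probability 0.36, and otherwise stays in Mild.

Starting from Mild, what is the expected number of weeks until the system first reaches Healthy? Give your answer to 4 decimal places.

Let t(s) be the expected number of weeks to first reach Healthy from state s, with t(Healthy) = 0. Conditioning on the first week:
t(Critical) = 1 + 0.28·t(Critical) + 0.36·t(Mild)
t(Mild) = 1 + 0.28·t(Critical) + 0.36·t(Mild)
Solving: t(Critical) = 2.7778, t(Mild) = 2.7778.
Expected weeks from Mild to Healthy: 2.7778.

2.7778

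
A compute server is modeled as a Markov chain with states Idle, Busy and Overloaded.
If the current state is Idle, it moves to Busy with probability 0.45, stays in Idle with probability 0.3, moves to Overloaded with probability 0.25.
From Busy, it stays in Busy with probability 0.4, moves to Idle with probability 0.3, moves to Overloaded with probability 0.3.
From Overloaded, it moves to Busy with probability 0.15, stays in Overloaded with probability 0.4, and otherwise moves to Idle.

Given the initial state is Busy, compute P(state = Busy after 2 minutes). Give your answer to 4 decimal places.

Sum over the intermediate state after 1 minute:
P = P(Busy→Idle)·P(Idle→Busy) + P(Busy→Busy)·P(Busy→Busy) + P(Busy→Overloaded)·P(Overloaded→Busy)
  = 0.3×0.45 + 0.4×0.4 + 0.3×0.15
  = 0.1350 + 0.1600 + 0.0450 = 0.3400

0.3400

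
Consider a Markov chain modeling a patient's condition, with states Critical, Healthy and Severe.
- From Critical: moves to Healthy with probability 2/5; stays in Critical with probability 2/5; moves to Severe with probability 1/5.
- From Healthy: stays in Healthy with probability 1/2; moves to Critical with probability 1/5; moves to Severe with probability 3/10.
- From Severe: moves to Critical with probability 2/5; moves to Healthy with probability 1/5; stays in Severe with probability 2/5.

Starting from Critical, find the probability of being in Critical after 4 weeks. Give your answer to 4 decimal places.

Propagate the distribution vector 4 weeks from Critical.
After 0 weeks: (1.0000, 0.0000, 0.0000)
After 1 week: (0.4000, 0.4000, 0.2000)
After 2 weeks: (0.3200, 0.4000, 0.2800)
After 3 weeks: (0.3200, 0.3840, 0.2960)
After 4 weeks: (0.3232, 0.3792, 0.2976)
P(in Critical after 4 weeks) = 0.3232

0.3232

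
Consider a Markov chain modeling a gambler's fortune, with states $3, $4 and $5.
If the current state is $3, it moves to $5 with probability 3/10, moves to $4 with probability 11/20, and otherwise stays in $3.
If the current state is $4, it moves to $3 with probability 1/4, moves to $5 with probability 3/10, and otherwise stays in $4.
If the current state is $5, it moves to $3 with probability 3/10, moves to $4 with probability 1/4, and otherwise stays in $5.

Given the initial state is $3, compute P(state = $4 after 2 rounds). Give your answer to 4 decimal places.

Sum over the intermediate state after 1 round:
P = P($3→$3)·P($3→$4) + P($3→$4)·P($4→$4) + P($3→$5)·P($5→$4)
  = 0.15×0.55 + 0.55×0.45 + 0.3×0.25
  = 0.0825 + 0.2475 + 0.0750 = 0.4050

0.4050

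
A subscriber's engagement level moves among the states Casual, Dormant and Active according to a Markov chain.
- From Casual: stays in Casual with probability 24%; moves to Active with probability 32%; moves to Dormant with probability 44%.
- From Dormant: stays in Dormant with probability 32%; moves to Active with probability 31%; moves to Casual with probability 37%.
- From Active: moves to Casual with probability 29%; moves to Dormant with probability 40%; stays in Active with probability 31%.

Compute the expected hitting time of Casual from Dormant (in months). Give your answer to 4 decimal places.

Let t(s) be the expected number of months to first reach Casual from state s, with t(Casual) = 0. Conditioning on the first month:
t(Dormant) = 1 + 0.32·t(Dormant) + 0.31·t(Active)
t(Active) = 1 + 0.4·t(Dormant) + 0.31·t(Active)
Solving: t(Dormant) = 2.8969, t(Active) = 3.1286.
Expected months from Dormant to Casual: 2.8969.

2.8969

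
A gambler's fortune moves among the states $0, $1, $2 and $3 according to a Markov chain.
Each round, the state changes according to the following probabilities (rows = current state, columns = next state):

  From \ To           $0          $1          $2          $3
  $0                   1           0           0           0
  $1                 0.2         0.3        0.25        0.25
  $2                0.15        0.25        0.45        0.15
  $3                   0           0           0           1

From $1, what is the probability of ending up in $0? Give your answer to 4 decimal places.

Let h(s) be the probability of absorption at $0 starting from transient state s. Then h($0) = 1 and h($3) = 0. By first-step analysis:
h($1) = 0.2·1 + 0.3·h($1) + 0.25·h($2) + 0.25·0
h($2) = 0.15·1 + 0.25·h($1) + 0.45·h($2) + 0.15·0
Solving: h($1) = 0.4574, h($2) = 0.4806.
Starting from $1, the probability is 0.4574.

0.4574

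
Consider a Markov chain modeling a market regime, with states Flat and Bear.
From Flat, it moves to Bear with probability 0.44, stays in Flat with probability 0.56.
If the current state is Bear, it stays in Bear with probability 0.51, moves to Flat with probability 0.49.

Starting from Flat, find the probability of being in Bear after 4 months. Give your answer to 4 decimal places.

Propagate the distribution vector 4 months from Flat.
After 0 months: (1.0000, 0.0000)
After 1 month: (0.5600, 0.4400)
After 2 months: (0.5292, 0.4708)
After 3 months: (0.5270, 0.4730)
After 4 months: (0.5269, 0.4731)
P(in Bear after 4 months) = 0.4731

0.4731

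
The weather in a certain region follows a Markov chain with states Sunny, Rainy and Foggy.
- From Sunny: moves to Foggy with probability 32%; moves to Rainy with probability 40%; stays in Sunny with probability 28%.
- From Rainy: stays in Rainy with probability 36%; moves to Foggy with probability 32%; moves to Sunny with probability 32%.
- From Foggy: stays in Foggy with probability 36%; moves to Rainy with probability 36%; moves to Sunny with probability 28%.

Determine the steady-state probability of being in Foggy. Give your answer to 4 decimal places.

0.3333

Let the stationary distribution be π with π = πP and π_1 + π_2 + π_3 = 1.
π_1 = 0.28·π_1 + 0.32·π_2 + 0.28·π_3
π_2 = 0.4·π_1 + 0.36·π_2 + 0.36·π_3
Solving with the normalization constraint gives π = (0.2949, 0.3718, 0.3333).
So the stationary probability of Foggy is 0.3333.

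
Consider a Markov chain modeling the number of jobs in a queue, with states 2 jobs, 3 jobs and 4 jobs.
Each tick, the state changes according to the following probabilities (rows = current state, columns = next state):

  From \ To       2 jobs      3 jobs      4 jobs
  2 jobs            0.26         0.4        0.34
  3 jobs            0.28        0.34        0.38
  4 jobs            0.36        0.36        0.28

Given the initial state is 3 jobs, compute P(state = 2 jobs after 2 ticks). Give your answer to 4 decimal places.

0.3048

Sum over the intermediate state after 1 tick:
P = P(3 jobs→2 jobs)·P(2 jobs→2 jobs) + P(3 jobs→3 jobs)·P(3 jobs→2 jobs) + P(3 jobs→4 jobs)·P(4 jobs→2 jobs)
  = 0.28×0.26 + 0.34×0.28 + 0.38×0.36
  = 0.0728 + 0.0952 + 0.1368 = 0.3048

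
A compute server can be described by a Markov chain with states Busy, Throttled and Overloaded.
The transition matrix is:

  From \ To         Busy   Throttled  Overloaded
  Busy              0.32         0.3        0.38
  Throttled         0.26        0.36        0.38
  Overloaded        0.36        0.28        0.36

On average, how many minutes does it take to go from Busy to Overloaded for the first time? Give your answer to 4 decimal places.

2.6316

Let t(s) be the expected number of minutes to first reach Overloaded from state s, with t(Overloaded) = 0. Conditioning on the first minute:
t(Busy) = 1 + 0.32·t(Busy) + 0.3·t(Throttled)
t(Throttled) = 1 + 0.26·t(Busy) + 0.36·t(Throttled)
Solving: t(Busy) = 2.6316, t(Throttled) = 2.6316.
Expected minutes from Busy to Overloaded: 2.6316.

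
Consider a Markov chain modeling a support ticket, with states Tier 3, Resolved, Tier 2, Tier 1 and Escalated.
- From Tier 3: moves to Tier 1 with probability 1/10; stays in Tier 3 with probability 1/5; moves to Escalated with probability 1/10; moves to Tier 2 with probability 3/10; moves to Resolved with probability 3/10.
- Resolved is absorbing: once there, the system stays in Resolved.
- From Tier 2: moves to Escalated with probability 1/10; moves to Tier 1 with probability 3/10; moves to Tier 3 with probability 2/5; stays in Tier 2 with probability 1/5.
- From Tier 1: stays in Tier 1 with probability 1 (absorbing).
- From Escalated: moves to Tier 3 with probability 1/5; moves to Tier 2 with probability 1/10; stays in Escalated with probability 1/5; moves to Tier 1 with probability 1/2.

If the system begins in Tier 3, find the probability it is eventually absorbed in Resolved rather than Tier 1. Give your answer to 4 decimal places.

0.4948

Let h(s) be the probability of absorption at Resolved starting from transient state s. Then h(Resolved) = 1 and h(Tier 1) = 0. By first-step analysis:
h(Tier 3) = 0.2·h(Tier 3) + 0.3·1 + 0.3·h(Tier 2) + 0.1·0 + 0.1·h(Escalated)
h(Tier 2) = 0.4·h(Tier 3) + 0.2·h(Tier 2) + 0.3·0 + 0.1·h(Escalated)
h(Escalated) = 0.2·h(Tier 3) + 0.1·h(Tier 2) + 0.5·0 + 0.2·h(Escalated)
Solving: h(Tier 3) = 0.4948, h(Tier 2) = 0.2670, h(Escalated) = 0.1571.
Starting from Tier 3, the probability is 0.4948.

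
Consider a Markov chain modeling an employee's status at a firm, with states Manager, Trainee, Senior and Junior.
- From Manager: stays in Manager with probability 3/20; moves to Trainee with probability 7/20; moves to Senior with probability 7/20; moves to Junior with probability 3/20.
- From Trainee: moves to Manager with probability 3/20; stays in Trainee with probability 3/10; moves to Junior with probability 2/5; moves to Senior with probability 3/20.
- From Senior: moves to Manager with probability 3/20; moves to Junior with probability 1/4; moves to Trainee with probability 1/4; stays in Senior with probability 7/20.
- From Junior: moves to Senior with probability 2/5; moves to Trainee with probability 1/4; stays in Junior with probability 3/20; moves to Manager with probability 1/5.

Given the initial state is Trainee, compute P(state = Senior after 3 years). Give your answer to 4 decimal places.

0.3060

Propagate the distribution vector 3 years from Trainee.
After 0 years: (0.0000, 1.0000, 0.0000, 0.0000)
After 1 year: (0.1500, 0.3000, 0.1500, 0.4000)
After 2 years: (0.1700, 0.2800, 0.3100, 0.2400)
After 3 years: (0.1620, 0.2810, 0.3060, 0.2510)
P(in Senior after 3 years) = 0.3060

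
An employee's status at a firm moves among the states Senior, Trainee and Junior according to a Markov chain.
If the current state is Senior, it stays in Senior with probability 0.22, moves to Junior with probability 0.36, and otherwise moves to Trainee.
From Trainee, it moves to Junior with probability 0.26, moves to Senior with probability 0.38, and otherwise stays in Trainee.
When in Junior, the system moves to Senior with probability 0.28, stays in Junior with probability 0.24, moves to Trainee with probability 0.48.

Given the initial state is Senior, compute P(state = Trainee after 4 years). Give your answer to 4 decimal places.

0.4124

Propagate the distribution vector 4 years from Senior.
After 0 years: (1.0000, 0.0000, 0.0000)
After 1 year: (0.2200, 0.4200, 0.3600)
After 2 years: (0.3088, 0.4164, 0.2748)
After 3 years: (0.3031, 0.4115, 0.2854)
After 4 years: (0.3030, 0.4124, 0.2846)
P(in Trainee after 4 years) = 0.4124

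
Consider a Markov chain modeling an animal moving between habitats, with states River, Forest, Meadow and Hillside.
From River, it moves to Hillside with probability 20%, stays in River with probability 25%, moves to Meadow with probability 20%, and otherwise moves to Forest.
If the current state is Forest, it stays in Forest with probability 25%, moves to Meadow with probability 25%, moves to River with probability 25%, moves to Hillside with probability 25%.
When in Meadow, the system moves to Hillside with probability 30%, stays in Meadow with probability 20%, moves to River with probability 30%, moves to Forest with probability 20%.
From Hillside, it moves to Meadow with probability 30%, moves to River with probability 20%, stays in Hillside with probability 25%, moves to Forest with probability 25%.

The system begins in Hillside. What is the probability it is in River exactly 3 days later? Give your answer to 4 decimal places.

0.2491

Propagate the distribution vector 3 days from Hillside.
After 0 days: (0.0000, 0.0000, 0.0000, 1.0000)
After 1 day: (0.2000, 0.2500, 0.3000, 0.2500)
After 2 days: (0.2525, 0.2550, 0.2375, 0.2550)
After 3 days: (0.2491, 0.2634, 0.2383, 0.2493)
P(in River after 3 days) = 0.2491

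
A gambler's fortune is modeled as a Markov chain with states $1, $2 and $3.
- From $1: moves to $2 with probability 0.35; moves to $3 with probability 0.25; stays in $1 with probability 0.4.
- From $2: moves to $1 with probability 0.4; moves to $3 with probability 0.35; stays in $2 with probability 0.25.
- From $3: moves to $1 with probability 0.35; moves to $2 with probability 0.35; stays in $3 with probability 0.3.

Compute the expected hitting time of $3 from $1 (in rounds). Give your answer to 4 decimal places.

3.5484

Let t(s) be the expected number of rounds to first reach $3 from state s, with t($3) = 0. Conditioning on the first round:
t($1) = 1 + 0.4·t($1) + 0.35·t($2)
t($2) = 1 + 0.4·t($1) + 0.25·t($2)
Solving: t($1) = 3.5484, t($2) = 3.2258.
Expected rounds from $1 to $3: 3.5484.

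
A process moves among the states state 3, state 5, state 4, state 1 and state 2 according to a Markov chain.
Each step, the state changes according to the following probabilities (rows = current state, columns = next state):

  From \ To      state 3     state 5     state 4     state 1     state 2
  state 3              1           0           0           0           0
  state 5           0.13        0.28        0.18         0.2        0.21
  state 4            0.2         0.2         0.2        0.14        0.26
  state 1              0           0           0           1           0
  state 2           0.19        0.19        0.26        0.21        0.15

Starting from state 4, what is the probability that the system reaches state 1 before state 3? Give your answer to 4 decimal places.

0.4799

Let h(s) be the probability of absorption at state 1 starting from transient state s. Then h(state 1) = 1 and h(state 3) = 0. By first-step analysis:
h(state 5) = 0.13·0 + 0.28·h(state 5) + 0.18·h(state 4) + 0.2·1 + 0.21·h(state 2)
h(state 4) = 0.2·0 + 0.2·h(state 5) + 0.2·h(state 4) + 0.14·1 + 0.26·h(state 2)
h(state 2) = 0.19·0 + 0.19·h(state 5) + 0.26·h(state 4) + 0.21·1 + 0.15·h(state 2)
Solving: h(state 5) = 0.5484, h(state 4) = 0.4799, h(state 2) = 0.5164.
Starting from state 4, the probability is 0.4799.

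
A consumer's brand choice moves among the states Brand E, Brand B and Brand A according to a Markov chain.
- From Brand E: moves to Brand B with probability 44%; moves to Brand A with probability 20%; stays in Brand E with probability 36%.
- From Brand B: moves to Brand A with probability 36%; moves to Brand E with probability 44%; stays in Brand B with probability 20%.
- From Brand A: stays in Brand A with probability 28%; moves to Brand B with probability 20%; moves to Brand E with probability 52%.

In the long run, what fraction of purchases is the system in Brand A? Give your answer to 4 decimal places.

Let the stationary distribution be π with π = πP and π_1 + π_2 + π_3 = 1.
π_1 = 0.36·π_1 + 0.44·π_2 + 0.52·π_3
π_2 = 0.44·π_1 + 0.2·π_2 + 0.2·π_3
Solving with the normalization constraint gives π = (0.4274, 0.3026, 0.2700).
So the stationary probability of Brand A is 0.2700.

0.2700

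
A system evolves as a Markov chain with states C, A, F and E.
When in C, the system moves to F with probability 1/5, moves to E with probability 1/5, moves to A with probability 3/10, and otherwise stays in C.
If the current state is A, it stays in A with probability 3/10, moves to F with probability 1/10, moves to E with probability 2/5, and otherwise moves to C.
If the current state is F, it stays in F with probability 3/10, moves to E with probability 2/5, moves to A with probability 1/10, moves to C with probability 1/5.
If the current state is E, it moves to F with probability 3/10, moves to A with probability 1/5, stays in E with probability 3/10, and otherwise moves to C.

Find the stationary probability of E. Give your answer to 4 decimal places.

0.3232

Let the stationary distribution be π with π = πP and π_1 + π_2 + π_3 + π_4 = 1.
π_1 = 0.3·π_1 + 0.2·π_2 + 0.2·π_3 + 0.2·π_4
π_2 = 0.3·π_1 + 0.3·π_2 + 0.1·π_3 + 0.2·π_4
π_3 = 0.2·π_1 + 0.1·π_2 + 0.3·π_3 + 0.3·π_4
Solving with the normalization constraint gives π = (0.2222, 0.2210, 0.2336, 0.3232).
So the stationary probability of E is 0.3232.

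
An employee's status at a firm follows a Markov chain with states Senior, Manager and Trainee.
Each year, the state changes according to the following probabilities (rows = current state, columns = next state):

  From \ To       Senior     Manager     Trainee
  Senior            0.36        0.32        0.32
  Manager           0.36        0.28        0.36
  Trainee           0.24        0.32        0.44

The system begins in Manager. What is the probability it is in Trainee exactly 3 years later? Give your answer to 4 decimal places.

0.3773

Propagate the distribution vector 3 years from Manager.
After 0 years: (0.0000, 1.0000, 0.0000)
After 1 year: (0.3600, 0.2800, 0.3600)
After 2 years: (0.3168, 0.3088, 0.3744)
After 3 years: (0.3151, 0.3076, 0.3773)
P(in Trainee after 3 years) = 0.3773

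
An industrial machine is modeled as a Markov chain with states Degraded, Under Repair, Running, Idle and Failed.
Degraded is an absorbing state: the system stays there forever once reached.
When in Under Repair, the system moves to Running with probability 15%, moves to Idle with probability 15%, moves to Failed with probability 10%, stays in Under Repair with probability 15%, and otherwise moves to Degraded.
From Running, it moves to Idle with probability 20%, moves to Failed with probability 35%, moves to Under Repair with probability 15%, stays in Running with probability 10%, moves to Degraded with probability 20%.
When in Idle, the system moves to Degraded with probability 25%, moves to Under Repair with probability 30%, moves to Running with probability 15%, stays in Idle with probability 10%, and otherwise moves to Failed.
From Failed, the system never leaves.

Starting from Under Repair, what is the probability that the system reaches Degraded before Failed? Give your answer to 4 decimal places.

Let h(s) be the probability of absorption at Degraded starting from transient state s. Then h(Degraded) = 1 and h(Failed) = 0. By first-step analysis:
h(Under Repair) = 0.45·1 + 0.15·h(Under Repair) + 0.15·h(Running) + 0.15·h(Idle) + 0.1·0
h(Running) = 0.2·1 + 0.15·h(Under Repair) + 0.1·h(Running) + 0.2·h(Idle) + 0.35·0
h(Idle) = 0.25·1 + 0.3·h(Under Repair) + 0.15·h(Running) + 0.1·h(Idle) + 0.2·0
Solving: h(Under Repair) = 0.7184, h(Running) = 0.4745, h(Idle) = 0.5963.
Starting from Under Repair, the probability is 0.7184.

0.7184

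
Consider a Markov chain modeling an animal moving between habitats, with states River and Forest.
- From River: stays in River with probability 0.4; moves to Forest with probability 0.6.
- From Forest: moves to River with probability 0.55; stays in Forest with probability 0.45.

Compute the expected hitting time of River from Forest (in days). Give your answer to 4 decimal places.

Let t(s) be the expected number of days to first reach River from state s, with t(River) = 0. Conditioning on the first day:
t(Forest) = 1 + 0.45·t(Forest)
Solving: t(Forest) = 1.8182.
Expected days from Forest to River: 1.8182.

1.8182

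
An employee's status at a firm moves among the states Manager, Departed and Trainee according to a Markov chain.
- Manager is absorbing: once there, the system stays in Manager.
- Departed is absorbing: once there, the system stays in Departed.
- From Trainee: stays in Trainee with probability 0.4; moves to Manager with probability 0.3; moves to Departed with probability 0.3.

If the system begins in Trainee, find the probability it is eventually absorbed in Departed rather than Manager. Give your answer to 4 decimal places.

0.5000

Let h(s) be the probability of absorption at Departed starting from transient state s. Then h(Departed) = 1 and h(Manager) = 0. By first-step analysis:
h(Trainee) = 0.3·0 + 0.3·1 + 0.4·h(Trainee)
Solving: h(Trainee) = 0.5000.
Starting from Trainee, the probability is 0.5000.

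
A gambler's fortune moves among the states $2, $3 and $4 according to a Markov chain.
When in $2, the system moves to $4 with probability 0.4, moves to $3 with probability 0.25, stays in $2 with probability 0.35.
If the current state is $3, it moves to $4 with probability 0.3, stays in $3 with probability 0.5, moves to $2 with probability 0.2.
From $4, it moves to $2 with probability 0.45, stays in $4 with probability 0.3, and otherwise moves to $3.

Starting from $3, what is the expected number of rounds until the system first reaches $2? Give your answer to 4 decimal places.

3.6364

Let t(s) be the expected number of rounds to first reach $2 from state s, with t($2) = 0. Conditioning on the first round:
t($3) = 1 + 0.5·t($3) + 0.3·t($4)
t($4) = 1 + 0.25·t($3) + 0.3·t($4)
Solving: t($3) = 3.6364, t($4) = 2.7273.
Expected rounds from $3 to $2: 3.6364.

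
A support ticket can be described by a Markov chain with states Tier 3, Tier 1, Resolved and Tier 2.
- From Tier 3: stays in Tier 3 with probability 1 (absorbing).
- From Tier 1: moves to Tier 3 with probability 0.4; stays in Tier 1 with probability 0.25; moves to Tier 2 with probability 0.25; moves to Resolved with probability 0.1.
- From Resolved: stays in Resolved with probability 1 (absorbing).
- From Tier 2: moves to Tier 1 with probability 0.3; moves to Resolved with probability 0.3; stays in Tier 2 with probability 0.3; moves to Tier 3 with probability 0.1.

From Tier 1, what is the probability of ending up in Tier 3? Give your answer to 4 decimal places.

Let h(s) be the probability of absorption at Tier 3 starting from transient state s. Then h(Tier 3) = 1 and h(Resolved) = 0. By first-step analysis:
h(Tier 1) = 0.4·1 + 0.25·h(Tier 1) + 0.1·0 + 0.25·h(Tier 2)
h(Tier 2) = 0.1·1 + 0.3·h(Tier 1) + 0.3·0 + 0.3·h(Tier 2)
Solving: h(Tier 1) = 0.6778, h(Tier 2) = 0.4333.
Starting from Tier 1, the probability is 0.6778.

0.6778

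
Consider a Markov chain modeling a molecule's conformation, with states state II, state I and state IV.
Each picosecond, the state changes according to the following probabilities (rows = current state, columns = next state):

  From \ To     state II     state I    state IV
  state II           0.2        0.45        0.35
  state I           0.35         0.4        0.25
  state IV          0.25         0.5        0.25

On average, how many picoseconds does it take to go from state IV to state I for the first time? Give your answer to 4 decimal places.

2.0488

Let t(s) be the expected number of picoseconds to first reach state I from state s, with t(state I) = 0. Conditioning on the first picosecond:
t(state II) = 1 + 0.2·t(state II) + 0.35·t(state IV)
t(state IV) = 1 + 0.25·t(state II) + 0.25·t(state IV)
Solving: t(state II) = 2.1463, t(state IV) = 2.0488.
Expected picoseconds from state IV to state I: 2.0488.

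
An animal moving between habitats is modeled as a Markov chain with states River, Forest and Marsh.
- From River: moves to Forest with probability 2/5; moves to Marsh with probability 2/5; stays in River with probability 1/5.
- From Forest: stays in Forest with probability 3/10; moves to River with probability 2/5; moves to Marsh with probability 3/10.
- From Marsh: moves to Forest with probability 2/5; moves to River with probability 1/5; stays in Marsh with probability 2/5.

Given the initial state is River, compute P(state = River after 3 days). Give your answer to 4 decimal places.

0.2720

Propagate the distribution vector 3 days from River.
After 0 days: (1.0000, 0.0000, 0.0000)
After 1 day: (0.2000, 0.4000, 0.4000)
After 2 days: (0.2800, 0.3600, 0.3600)
After 3 days: (0.2720, 0.3640, 0.3640)
P(in River after 3 days) = 0.2720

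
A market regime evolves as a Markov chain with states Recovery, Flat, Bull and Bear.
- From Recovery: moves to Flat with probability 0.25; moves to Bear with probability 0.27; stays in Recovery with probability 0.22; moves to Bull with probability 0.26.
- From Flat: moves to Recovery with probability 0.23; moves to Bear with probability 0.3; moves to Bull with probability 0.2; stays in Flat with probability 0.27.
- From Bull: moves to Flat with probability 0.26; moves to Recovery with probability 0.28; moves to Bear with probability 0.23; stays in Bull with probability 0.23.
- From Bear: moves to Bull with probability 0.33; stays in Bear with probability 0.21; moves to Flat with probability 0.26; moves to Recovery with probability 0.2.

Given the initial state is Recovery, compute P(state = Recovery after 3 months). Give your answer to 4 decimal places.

Propagate the distribution vector 3 months from Recovery.
After 0 months: (1.0000, 0.0000, 0.0000, 0.0000)
After 1 month: (0.2200, 0.2500, 0.2600, 0.2700)
After 2 months: (0.2327, 0.2603, 0.2561, 0.2509)
After 3 months: (0.2330, 0.2603, 0.2543, 0.2525)
P(in Recovery after 3 months) = 0.2330

0.2330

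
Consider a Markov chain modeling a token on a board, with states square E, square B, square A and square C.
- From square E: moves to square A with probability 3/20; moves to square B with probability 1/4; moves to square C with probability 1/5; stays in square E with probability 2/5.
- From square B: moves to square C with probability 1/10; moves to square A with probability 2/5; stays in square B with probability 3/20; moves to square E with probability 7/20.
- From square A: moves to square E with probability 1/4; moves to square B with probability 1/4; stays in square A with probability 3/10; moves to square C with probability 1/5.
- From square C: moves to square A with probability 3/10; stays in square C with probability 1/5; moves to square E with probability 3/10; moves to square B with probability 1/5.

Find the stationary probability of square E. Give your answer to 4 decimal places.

Let the stationary distribution be π with π = πP and π_1 + π_2 + π_3 + π_4 = 1.
π_1 = 0.4·π_1 + 0.35·π_2 + 0.25·π_3 + 0.3·π_4
π_2 = 0.25·π_1 + 0.15·π_2 + 0.25·π_3 + 0.2·π_4
π_3 = 0.15·π_1 + 0.4·π_2 + 0.3·π_3 + 0.3·π_4
Solving with the normalization constraint gives π = (0.3304, 0.2192, 0.2724, 0.1781).
So the stationary probability of square E is 0.3304.

0.3304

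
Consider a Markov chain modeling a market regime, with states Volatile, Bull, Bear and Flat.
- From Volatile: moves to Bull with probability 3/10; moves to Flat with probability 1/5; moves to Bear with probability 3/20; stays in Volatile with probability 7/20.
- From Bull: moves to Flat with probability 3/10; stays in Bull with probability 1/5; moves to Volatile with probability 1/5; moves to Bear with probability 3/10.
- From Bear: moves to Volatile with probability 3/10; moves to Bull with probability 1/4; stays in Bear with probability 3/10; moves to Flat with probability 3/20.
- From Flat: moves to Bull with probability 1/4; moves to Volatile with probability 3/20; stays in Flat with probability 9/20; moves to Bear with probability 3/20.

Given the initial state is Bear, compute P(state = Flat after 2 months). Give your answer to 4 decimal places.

Propagate the distribution vector 2 months from Bear.
After 0 months: (0.0000, 0.0000, 1.0000, 0.0000)
After 1 month: (0.3000, 0.2500, 0.3000, 0.1500)
After 2 months: (0.2675, 0.2525, 0.2325, 0.2475)
P(in Flat after 2 months) = 0.2475

0.2475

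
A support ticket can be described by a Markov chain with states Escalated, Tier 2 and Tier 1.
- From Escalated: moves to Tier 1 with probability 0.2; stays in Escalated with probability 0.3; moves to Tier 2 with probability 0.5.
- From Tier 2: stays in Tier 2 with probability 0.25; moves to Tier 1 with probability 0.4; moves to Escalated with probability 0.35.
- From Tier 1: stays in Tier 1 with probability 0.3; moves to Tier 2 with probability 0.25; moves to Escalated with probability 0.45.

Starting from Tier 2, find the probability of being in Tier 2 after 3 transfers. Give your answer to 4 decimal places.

Propagate the distribution vector 3 transfers from Tier 2.
After 0 transfers: (0.0000, 1.0000, 0.0000)
After 1 transfer: (0.3500, 0.2500, 0.4000)
After 2 transfers: (0.3725, 0.3375, 0.2900)
After 3 transfers: (0.3604, 0.3431, 0.2965)
P(in Tier 2 after 3 transfers) = 0.3431

0.3431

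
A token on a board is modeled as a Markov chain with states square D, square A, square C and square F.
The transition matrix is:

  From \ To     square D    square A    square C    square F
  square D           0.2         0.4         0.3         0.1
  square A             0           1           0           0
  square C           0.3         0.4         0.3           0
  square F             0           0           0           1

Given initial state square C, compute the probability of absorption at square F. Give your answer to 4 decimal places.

0.0638

Let h(s) be the probability of absorption at square F starting from transient state s. Then h(square F) = 1 and h(square A) = 0. By first-step analysis:
h(square D) = 0.2·h(square D) + 0.4·0 + 0.3·h(square C) + 0.1·1
h(square C) = 0.3·h(square D) + 0.4·0 + 0.3·h(square C)
Solving: h(square D) = 0.1489, h(square C) = 0.0638.
Starting from square C, the probability is 0.0638.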